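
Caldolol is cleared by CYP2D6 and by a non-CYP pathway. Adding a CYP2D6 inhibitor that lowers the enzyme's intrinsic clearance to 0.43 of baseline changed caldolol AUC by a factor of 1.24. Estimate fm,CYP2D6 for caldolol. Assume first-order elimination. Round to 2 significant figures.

0.34

CL'/CL = 1 / 1.24 = 0.8065
0.43·fm + (1 − fm) = 0.8065
fm = (0.8065 − 1) / (0.43 − 1) = 0.34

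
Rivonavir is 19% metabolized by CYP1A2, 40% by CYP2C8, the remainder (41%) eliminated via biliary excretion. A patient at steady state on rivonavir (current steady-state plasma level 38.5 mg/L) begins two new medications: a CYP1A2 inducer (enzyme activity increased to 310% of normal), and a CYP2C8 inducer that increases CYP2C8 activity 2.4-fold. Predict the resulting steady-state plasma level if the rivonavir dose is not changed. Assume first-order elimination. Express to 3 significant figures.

19.7 mg/L

CYP1A2: 0.19 × 3.1 = 0.589
CYP2C8: 0.4 × 2.4 = 0.96
Other: 0.41 (unchanged)
Relative clearance = 0.589 + 0.96 + 0.41 = 1.959.
New steady-state plasma level = 38.5 / 1.959 = 19.7 mg/L (concentration scales inversely with clearance).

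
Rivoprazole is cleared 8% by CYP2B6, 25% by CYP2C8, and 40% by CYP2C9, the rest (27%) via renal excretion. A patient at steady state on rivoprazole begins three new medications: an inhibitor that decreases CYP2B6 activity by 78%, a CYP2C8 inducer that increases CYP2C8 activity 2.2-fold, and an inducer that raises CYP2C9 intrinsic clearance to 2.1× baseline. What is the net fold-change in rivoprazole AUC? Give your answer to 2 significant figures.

0.60

The CYP2B6 pathway (8% of clearance) is reduced to 0.22× activity: 0.08 × 0.22 = 0.0176.
The CYP2C8 pathway (25% of clearance) is boosted to 2.2× activity: 0.25 × 2.2 = 0.55.
The CYP2C9 pathway (40% of clearance) is boosted to 2.1× activity: 0.4 × 2.1 = 0.84.
The remaining 27% of clearance is unaffected.
Relative clearance = 0.0176 + 0.55 + 0.84 + 0.27 = 1.6776.
Net AUC ratio = 1 / 1.6776 = 0.60.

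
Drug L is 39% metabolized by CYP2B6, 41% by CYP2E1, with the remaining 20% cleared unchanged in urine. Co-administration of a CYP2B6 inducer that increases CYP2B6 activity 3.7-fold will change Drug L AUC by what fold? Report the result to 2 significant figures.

CYP2B6: 0.39 × 3.7 = 1.443
CYP2E1: 0.41 (unchanged)
Other: 0.2 (unchanged)
Relative clearance = 1.443 + 0.41 + 0.2 = 2.053.
AUC ratio = CL_old/CL_new = 1 / 2.053 = 0.49.

0.49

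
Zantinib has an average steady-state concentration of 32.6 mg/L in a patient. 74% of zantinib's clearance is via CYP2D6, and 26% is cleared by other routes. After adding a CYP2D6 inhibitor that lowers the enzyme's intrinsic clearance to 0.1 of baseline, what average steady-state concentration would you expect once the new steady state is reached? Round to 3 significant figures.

97.6 mg/L

CYP2D6: 0.74 × 0.1 = 0.074
Other: 0.26 (unchanged)
CL_new/CL_old = 0.074 + 0.26 = 0.334.
With dosing unchanged, average steady-state concentration scales as 1/CL: 32.6 / 0.334 = 97.6 mg/L.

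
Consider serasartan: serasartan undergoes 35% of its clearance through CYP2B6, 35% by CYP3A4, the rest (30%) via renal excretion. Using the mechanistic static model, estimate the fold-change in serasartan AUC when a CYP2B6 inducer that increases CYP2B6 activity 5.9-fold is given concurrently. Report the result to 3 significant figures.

0.368

The CYP2B6 pathway (35% of clearance) is boosted to 5.9× activity: 0.35 × 5.9 = 2.065.
CYP3A4 (35%) and the residual 30% are unaffected.
New clearance relative to baseline: 2.065 + 0.35 + 0.3 = 2.715.
AUC ratio = CL_old/CL_new = 1 / 2.715 = 0.368.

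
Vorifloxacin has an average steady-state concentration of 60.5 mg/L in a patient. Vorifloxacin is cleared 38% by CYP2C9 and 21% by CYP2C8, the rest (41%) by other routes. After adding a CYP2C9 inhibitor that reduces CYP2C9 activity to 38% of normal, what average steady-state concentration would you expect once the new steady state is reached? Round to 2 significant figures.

CYP2C9: 0.38 × 0.38 = 0.1444
CYP2C8: 0.21 (unchanged)
Other: 0.41 (unchanged)
New clearance relative to baseline: 0.1444 + 0.21 + 0.41 = 0.7644.
New average steady-state concentration = baseline ÷ relative clearance = 60.5 / 0.7644 = 79 mg/L.

79 mg/L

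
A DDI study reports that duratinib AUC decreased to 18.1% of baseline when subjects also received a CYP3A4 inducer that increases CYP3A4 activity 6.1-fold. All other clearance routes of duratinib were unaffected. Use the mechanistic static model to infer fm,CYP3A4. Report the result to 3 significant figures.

CL'/CL = 1 / 0.181 = 5.525
6.1·fm + (1 − fm) = 5.525
fm = (5.525 − 1) / (6.1 − 1) = 0.887

0.887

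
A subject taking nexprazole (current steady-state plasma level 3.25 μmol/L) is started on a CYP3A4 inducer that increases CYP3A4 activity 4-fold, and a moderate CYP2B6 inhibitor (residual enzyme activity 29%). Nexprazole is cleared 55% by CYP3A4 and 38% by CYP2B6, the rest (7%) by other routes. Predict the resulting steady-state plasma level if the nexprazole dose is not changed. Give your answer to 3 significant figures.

The CYP3A4 pathway (55% of clearance) increases to 4× activity: 0.55 × 4 = 2.2.
The CYP2B6 pathway (38% of clearance) falls to 0.29× activity: 0.38 × 0.29 = 0.1102.
Non-CYP routes (7%) are unchanged.
Relative clearance = 2.2 + 0.1102 + 0.07 = 2.3802.
Steady-state plasma level ∝ 1/CL: new value = 3.25 / 2.3802 = 1.37 μmol/L.

1.37 μmol/L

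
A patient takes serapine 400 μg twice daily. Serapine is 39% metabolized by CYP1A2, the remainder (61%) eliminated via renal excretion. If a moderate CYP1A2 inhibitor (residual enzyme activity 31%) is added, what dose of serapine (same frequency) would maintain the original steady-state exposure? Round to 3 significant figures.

292 μg

The CYP1A2 pathway (39% of clearance) falls to 0.31× activity: 0.39 × 0.31 = 0.1209.
Non-CYP routes (61%) are unchanged.
Relative clearance = 0.1209 + 0.61 = 0.7309.
To maintain the same steady-state level, dose must scale with clearance: new dose = 400 × 0.7309 = 292 μg.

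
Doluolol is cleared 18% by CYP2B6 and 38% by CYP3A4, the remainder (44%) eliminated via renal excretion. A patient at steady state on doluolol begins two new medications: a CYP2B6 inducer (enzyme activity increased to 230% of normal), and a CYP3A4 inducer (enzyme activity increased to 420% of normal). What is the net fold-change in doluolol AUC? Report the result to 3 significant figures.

0.408

The CYP2B6 pathway (18% of clearance) is boosted to 2.3× activity: 0.18 × 2.3 = 0.414.
The CYP3A4 pathway (38% of clearance) rises to 4.2× activity: 0.38 × 4.2 = 1.596.
The remaining 44% of clearance is unaffected.
New clearance relative to baseline: 0.414 + 1.596 + 0.44 = 2.45.
AUC ∝ 1/CL: fold-change = 1 / 2.45 = 0.408.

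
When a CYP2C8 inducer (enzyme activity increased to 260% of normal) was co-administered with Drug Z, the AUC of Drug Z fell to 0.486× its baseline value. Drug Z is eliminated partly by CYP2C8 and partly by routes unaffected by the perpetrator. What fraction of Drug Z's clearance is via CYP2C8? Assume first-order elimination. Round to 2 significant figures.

Write x for the fraction cleared via CYP2C8. The observed AUC change means clearance rose to 1/0.486 = 2.058 of baseline.
Only the CYP2C8 route changed, so 2.058 = x·2.6 + (1 − x), giving x = 0.66.

0.66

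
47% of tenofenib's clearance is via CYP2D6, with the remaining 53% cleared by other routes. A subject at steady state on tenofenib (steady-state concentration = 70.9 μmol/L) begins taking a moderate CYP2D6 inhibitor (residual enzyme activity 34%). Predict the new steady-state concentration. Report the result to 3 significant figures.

The CYP2D6 pathway (47% of clearance) falls to 0.34× activity: 0.47 × 0.34 = 0.1598.
Non-CYP routes (53%) are unchanged.
New clearance relative to baseline: 0.1598 + 0.53 = 0.6898.
With dosing unchanged, steady-state concentration scales as 1/CL: 70.9 / 0.6898 = 103 μmol/L.

103 μmol/L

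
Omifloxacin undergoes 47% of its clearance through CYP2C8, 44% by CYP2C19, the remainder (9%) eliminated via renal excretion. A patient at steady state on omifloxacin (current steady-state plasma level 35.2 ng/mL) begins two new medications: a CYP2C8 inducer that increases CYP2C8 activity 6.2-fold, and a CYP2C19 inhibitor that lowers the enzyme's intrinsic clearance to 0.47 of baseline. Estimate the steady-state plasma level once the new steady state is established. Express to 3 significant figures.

11.0 ng/mL

The CYP2C8 pathway (47% of clearance) increases to 6.2× activity: 0.47 × 6.2 = 2.914.
The CYP2C19 pathway (44% of clearance) drops to 0.47× activity: 0.44 × 0.47 = 0.2068.
Non-CYP routes (9%) are unchanged.
New clearance relative to baseline: 2.914 + 0.2068 + 0.09 = 3.2108.
Steady-state plasma level ∝ 1/CL: new value = 35.2 / 3.2108 = 11.0 ng/mL.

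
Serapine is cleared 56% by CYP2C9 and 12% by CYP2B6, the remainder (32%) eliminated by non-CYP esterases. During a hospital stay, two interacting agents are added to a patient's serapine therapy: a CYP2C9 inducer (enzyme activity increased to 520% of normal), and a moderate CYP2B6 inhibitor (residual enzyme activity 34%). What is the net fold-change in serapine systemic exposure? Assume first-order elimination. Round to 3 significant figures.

0.306

CYP2C9: 0.56 × 5.2 = 2.912
CYP2B6: 0.12 × 0.34 = 0.0408
Other: 0.32 (unchanged)
Relative clearance = 2.912 + 0.0408 + 0.32 = 3.2728.
Systemic exposure ∝ 1/CL: fold-change = 1 / 3.2728 = 0.306.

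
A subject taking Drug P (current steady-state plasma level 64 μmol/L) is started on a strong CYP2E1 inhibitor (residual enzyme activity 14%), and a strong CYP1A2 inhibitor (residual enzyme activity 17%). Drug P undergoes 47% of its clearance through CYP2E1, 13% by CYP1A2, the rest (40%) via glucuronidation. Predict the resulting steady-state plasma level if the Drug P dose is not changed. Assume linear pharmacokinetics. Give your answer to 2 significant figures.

1.3 × 10² μmol/L

The CYP2E1 pathway (47% of clearance) drops to 0.14× activity: 0.47 × 0.14 = 0.0658.
The CYP1A2 pathway (13% of clearance) drops to 0.17× activity: 0.13 × 0.17 = 0.0221.
Non-CYP routes (40%) are unchanged.
CL_new/CL_old = 0.0658 + 0.0221 + 0.4 = 0.4879.
Steady-state plasma level ∝ 1/CL: new value = 64 / 0.4879 = 1.3 × 10² μmol/L.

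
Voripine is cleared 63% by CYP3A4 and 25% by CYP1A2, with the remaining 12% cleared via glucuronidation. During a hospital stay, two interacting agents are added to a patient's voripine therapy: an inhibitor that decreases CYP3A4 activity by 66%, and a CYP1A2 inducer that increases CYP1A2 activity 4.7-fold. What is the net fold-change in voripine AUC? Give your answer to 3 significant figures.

The CYP3A4 pathway (63% of clearance) is reduced to 0.34× activity: 0.63 × 0.34 = 0.2142.
The CYP1A2 pathway (25% of clearance) rises to 4.7× activity: 0.25 × 4.7 = 1.175.
The remaining 12% of clearance is unaffected.
CL_new/CL_old = 0.2142 + 1.175 + 0.12 = 1.5092.
Net AUC ratio = 1 / 1.5092 = 0.663.

0.663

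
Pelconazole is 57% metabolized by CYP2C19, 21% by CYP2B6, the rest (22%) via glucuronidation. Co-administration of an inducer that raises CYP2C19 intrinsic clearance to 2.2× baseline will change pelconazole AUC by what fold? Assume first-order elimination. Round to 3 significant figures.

The CYP2C19 pathway (57% of clearance) increases to 2.2× activity: 0.57 × 2.2 = 1.254.
CYP2B6 (21%) and the residual 22% are unaffected.
New clearance relative to baseline: 1.254 + 0.21 + 0.22 = 1.684.
Since AUC ∝ 1/CL, the ratio is 1 / 1.684 = 0.594.

0.594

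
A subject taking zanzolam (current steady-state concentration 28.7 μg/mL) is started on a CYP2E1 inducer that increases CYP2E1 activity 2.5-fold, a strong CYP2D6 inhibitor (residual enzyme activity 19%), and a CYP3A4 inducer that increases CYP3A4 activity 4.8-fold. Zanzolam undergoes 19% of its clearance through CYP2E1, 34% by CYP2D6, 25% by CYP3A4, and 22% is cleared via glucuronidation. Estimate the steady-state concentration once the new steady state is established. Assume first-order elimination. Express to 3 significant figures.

14.6 μg/mL

CYP2E1: 0.19 × 2.5 = 0.475
CYP2D6: 0.34 × 0.19 = 0.0646
CYP3A4: 0.25 × 4.8 = 1.2
Other: 0.22 (unchanged)
CL_new/CL_old = 0.475 + 0.0646 + 1.2 + 0.22 = 1.9596.
Dividing the baseline by the relative clearance: 28.7 / 1.9596 = 14.6 μg/mL.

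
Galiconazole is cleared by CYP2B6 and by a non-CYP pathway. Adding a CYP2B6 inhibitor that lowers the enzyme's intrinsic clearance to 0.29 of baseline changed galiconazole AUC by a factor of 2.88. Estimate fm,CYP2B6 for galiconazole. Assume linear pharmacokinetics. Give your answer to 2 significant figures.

0.92

Call the CYP2B6 fraction fm. After the interaction, CL_new/CL_old = fm × 0.29 + (1 − fm).
AUC ratio = 1 / (new CL fraction), so new CL fraction = 1 / 2.88 = 0.3472.
fm × 0.29 + 1 − fm = 0.3472  ⇒  fm × (0.29 − 1) = −0.6528  ⇒  fm = 0.92.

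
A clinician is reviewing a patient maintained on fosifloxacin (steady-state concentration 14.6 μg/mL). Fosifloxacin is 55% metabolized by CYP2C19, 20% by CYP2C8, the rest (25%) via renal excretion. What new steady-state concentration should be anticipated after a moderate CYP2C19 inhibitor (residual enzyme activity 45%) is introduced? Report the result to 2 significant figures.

21 μg/mL

The CYP2C19 pathway (55% of clearance) drops to 0.45× activity: 0.55 × 0.45 = 0.2475.
CYP2C8 (20%) and the residual 25% are unaffected.
New clearance relative to baseline: 0.2475 + 0.2 + 0.25 = 0.6975.
Steady-state concentration ∝ 1/CL, so new value = 14.6 / 0.6975 = 21 μg/mL.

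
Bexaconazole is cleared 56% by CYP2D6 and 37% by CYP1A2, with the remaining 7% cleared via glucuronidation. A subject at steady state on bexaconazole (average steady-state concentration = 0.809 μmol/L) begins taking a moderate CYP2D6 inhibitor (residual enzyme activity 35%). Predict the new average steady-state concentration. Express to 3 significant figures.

1.27 μmol/L

CYP2D6: 0.56 × 0.35 = 0.196
CYP1A2: 0.37 (unchanged)
Other: 0.07 (unchanged)
New clearance relative to baseline: 0.196 + 0.37 + 0.07 = 0.636.
Average steady-state concentration ∝ 1/CL, so new value = 0.809 / 0.636 = 1.27 μmol/L.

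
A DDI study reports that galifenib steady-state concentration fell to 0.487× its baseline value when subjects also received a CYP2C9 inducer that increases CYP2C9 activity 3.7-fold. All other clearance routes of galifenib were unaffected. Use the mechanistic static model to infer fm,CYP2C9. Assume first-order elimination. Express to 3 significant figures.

CL'/CL = 1 / 0.487 = 2.053
3.7·fm + (1 − fm) = 2.053
fm = (2.053 − 1) / (3.7 − 1) = 0.390

0.390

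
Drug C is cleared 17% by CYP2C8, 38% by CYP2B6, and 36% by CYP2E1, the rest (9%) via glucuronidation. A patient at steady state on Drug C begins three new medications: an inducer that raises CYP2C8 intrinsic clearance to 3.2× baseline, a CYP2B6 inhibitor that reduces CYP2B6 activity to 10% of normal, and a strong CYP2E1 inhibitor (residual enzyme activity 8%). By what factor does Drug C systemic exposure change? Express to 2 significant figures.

1.4

The CYP2C8 pathway (17% of clearance) is boosted to 3.2× activity: 0.17 × 3.2 = 0.544.
The CYP2B6 pathway (38% of clearance) drops to 0.1× activity: 0.38 × 0.1 = 0.038.
The CYP2E1 pathway (36% of clearance) falls to 0.08× activity: 0.36 × 0.08 = 0.0288.
The remaining 9% of clearance is unaffected.
CL_new/CL_old = 0.544 + 0.038 + 0.0288 + 0.09 = 0.7008.
Net systemic exposure ratio = 1 / 0.7008 = 1.4.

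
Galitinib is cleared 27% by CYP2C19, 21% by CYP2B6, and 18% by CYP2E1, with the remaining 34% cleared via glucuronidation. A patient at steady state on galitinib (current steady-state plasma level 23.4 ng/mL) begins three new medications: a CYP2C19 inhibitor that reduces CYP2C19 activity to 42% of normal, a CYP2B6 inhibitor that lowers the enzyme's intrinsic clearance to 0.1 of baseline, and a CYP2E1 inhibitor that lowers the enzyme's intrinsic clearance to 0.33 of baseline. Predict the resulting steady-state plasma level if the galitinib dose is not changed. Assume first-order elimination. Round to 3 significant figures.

43.8 ng/mL

CYP2C19: 0.27 × 0.42 = 0.1134
CYP2B6: 0.21 × 0.1 = 0.021
CYP2E1: 0.18 × 0.33 = 0.0594
Other: 0.34 (unchanged)
Relative clearance = 0.1134 + 0.021 + 0.0594 + 0.34 = 0.5338.
Steady-state plasma level ∝ 1/CL: new value = 23.4 / 0.5338 = 43.8 ng/mL.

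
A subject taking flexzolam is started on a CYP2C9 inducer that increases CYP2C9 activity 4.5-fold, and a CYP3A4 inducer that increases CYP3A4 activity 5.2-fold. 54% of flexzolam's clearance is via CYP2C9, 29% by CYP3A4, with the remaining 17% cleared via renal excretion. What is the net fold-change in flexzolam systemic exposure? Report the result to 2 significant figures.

The CYP2C9 pathway (54% of clearance) is boosted to 4.5× activity: 0.54 × 4.5 = 2.43.
The CYP3A4 pathway (29% of clearance) is boosted to 5.2× activity: 0.29 × 5.2 = 1.508.
The remaining 17% of clearance is unaffected.
Relative clearance = 2.43 + 1.508 + 0.17 = 4.108.
Net systemic exposure ratio = 1 / 4.108 = 0.24.

0.24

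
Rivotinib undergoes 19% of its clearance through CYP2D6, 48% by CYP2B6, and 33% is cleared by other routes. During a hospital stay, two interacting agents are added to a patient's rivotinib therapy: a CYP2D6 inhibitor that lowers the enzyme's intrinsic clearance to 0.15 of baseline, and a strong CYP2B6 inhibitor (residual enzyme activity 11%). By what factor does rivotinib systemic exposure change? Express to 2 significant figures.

The CYP2D6 pathway (19% of clearance) falls to 0.15× activity: 0.19 × 0.15 = 0.0285.
The CYP2B6 pathway (48% of clearance) is reduced to 0.11× activity: 0.48 × 0.11 = 0.0528.
Non-CYP routes (33%) are unchanged.
New clearance relative to baseline: 0.0285 + 0.0528 + 0.33 = 0.4113.
Because systemic exposure varies inversely with clearance, the combined effect is 1 / 0.4113 = 2.4.

2.4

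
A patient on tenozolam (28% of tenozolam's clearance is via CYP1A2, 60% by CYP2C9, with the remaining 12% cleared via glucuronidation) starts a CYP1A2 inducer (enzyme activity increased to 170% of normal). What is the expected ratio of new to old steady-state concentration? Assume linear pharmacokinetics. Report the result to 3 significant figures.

CYP1A2: 0.28 × 1.7 = 0.476
CYP2C9: 0.6 (unchanged)
Other: 0.12 (unchanged)
Relative clearance = 0.476 + 0.6 + 0.12 = 1.196.
Since steady-state concentration ∝ 1/CL, the ratio is 1 / 1.196 = 0.836.

0.836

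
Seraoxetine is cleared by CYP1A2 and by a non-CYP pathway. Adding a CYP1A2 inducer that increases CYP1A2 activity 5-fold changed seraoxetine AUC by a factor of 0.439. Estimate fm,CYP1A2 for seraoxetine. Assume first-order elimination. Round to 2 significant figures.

Let fm be the CYP1A2 fraction. New clearance relative to baseline = fm × 5 + (1 − fm).
AUC ratio = 1 / (new CL fraction), so new CL fraction = 1 / 0.439 = 2.278.
fm × 5 + 1 − fm = 2.278  ⇒  fm × (5 − 1) = 1.278  ⇒  fm = 0.32.

0.32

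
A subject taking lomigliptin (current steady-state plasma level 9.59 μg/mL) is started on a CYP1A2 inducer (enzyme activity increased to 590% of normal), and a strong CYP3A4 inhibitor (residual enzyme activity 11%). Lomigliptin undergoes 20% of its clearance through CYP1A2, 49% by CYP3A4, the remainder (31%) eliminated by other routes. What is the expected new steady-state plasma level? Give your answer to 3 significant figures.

6.21 μg/mL

The CYP1A2 pathway (20% of clearance) is boosted to 5.9× activity: 0.2 × 5.9 = 1.18.
The CYP3A4 pathway (49% of clearance) is reduced to 0.11× activity: 0.49 × 0.11 = 0.0539.
Non-CYP routes (31%) are unchanged.
New clearance relative to baseline: 1.18 + 0.0539 + 0.31 = 1.5439.
Steady-state plasma level ∝ 1/CL: new value = 9.59 / 1.5439 = 6.21 μg/mL.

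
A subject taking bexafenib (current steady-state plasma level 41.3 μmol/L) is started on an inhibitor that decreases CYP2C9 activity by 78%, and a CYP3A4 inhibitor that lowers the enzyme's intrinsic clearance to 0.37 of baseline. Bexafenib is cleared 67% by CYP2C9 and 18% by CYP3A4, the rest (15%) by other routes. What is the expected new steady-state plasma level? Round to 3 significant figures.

CYP2C9: 0.67 × 0.22 = 0.1474
CYP3A4: 0.18 × 0.37 = 0.0666
Other: 0.15 (unchanged)
New clearance relative to baseline: 0.1474 + 0.0666 + 0.15 = 0.364.
Steady-state plasma level ∝ 1/CL: new value = 41.3 / 0.364 = 113 μmol/L.

113 μmol/L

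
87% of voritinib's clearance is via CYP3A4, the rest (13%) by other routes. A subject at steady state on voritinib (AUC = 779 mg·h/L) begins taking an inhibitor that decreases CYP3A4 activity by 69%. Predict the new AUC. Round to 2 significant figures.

CYP3A4: 0.87 × 0.31 = 0.2697
Other: 0.13 (unchanged)
CL_new/CL_old = 0.2697 + 0.13 = 0.3997.
With dosing unchanged, AUC scales as 1/CL: 779 / 0.3997 = 1.9 × 10³ mg·h/L.

1.9 × 10³ mg·h/L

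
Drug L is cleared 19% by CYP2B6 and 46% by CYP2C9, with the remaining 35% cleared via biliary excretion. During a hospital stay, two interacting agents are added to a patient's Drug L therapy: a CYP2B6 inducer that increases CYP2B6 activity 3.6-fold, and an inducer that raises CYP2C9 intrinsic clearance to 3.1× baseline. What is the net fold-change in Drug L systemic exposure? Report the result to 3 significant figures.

CYP2B6: 0.19 × 3.6 = 0.684
CYP2C9: 0.46 × 3.1 = 1.426
Other: 0.35 (unchanged)
New clearance relative to baseline: 0.684 + 1.426 + 0.35 = 2.46.
Because systemic exposure varies inversely with clearance, the combined effect is 1 / 2.46 = 0.407.

0.407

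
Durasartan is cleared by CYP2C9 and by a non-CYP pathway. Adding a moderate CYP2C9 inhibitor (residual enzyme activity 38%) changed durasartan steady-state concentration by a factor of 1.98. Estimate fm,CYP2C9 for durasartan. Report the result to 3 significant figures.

0.798

Let x = fm,CYP2C9. Because steady-state concentration ∝ 1/CL, relative clearance fell to 1/1.98 = 0.5051.
Only the CYP2C9 route changed, so 0.5051 = x·0.38 + (1 − x), giving x = 0.798.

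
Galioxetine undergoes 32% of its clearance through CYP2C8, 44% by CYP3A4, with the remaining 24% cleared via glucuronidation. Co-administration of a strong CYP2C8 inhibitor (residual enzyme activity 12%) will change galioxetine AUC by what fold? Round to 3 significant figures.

1.39

The CYP2C8 pathway (32% of clearance) drops to 0.12× activity: 0.32 × 0.12 = 0.0384.
CYP3A4 (44%) and the residual 24% are unaffected.
New clearance relative to baseline: 0.0384 + 0.44 + 0.24 = 0.7184.
AUC is inversely proportional to clearance, so the fold-change is 1 / 0.7184 = 1.39.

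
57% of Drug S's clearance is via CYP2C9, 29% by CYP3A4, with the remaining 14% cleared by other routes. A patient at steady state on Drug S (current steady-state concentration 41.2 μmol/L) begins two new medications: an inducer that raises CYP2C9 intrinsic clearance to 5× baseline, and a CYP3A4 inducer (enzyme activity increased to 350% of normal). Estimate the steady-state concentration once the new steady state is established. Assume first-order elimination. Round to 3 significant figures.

The CYP2C9 pathway (57% of clearance) is boosted to 5× activity: 0.57 × 5 = 2.85.
The CYP3A4 pathway (29% of clearance) is boosted to 3.5× activity: 0.29 × 3.5 = 1.015.
Non-CYP routes (14%) are unchanged.
Relative clearance = 2.85 + 1.015 + 0.14 = 4.005.
Steady-state concentration ∝ 1/CL: new value = 41.2 / 4.005 = 10.3 μmol/L.

10.3 μmol/L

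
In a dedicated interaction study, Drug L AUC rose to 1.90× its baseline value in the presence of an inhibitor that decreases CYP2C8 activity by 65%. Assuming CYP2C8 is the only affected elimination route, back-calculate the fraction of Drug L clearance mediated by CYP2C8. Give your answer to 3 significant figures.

Write x for the fraction cleared via CYP2C8. The observed AUC change means clearance fell to 1/1.90 = 0.5263 of baseline.
Setting x·0.35 + (1 − x) = 0.5263 and solving: x = (0.5263 − 1)/(0.35 − 1) = 0.729.

0.729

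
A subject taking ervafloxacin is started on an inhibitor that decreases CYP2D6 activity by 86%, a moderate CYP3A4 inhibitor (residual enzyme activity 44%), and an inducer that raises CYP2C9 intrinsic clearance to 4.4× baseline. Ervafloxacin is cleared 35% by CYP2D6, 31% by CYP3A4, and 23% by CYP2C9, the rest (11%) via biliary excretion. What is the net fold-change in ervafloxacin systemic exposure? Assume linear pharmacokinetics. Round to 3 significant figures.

The CYP2D6 pathway (35% of clearance) is reduced to 0.14× activity: 0.35 × 0.14 = 0.049.
The CYP3A4 pathway (31% of clearance) drops to 0.44× activity: 0.31 × 0.44 = 0.1364.
The CYP2C9 pathway (23% of clearance) increases to 4.4× activity: 0.23 × 4.4 = 1.012.
The remaining 11% of clearance is unaffected.
Relative clearance = 0.049 + 0.1364 + 1.012 + 0.11 = 1.3074.
Systemic exposure ∝ 1/CL: fold-change = 1 / 1.3074 = 0.765.

0.765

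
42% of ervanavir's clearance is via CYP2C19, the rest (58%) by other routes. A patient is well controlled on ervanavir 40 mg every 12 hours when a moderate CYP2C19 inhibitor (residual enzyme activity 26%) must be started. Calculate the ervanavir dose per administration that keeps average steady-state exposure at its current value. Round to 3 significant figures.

The CYP2C19 pathway (42% of clearance) drops to 0.26× activity: 0.42 × 0.26 = 0.1092.
The remaining 58% of clearance is unaffected.
Relative clearance = 0.1092 + 0.58 = 0.6892.
To maintain the same steady-state level, dose must scale with clearance: new dose = 40 × 0.6892 = 27.6 mg.

27.6 mg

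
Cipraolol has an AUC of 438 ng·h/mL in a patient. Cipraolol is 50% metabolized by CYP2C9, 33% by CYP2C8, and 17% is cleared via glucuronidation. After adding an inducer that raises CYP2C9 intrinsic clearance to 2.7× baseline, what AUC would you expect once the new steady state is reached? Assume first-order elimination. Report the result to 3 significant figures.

237 ng·h/mL

The CYP2C9 pathway (50% of clearance) increases to 2.7× activity: 0.5 × 2.7 = 1.35.
CYP2C8 (33%) and the residual 17% are unaffected.
New clearance relative to baseline: 1.35 + 0.33 + 0.17 = 1.85.
New AUC = baseline ÷ relative clearance = 438 / 1.85 = 237 ng·h/mL.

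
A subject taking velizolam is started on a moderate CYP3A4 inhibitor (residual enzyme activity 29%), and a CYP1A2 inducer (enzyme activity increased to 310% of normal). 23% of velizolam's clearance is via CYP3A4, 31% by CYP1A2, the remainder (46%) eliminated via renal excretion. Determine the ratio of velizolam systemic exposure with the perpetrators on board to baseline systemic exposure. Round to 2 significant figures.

The CYP3A4 pathway (23% of clearance) drops to 0.29× activity: 0.23 × 0.29 = 0.0667.
The CYP1A2 pathway (31% of clearance) is boosted to 3.1× activity: 0.31 × 3.1 = 0.961.
The remaining 46% of clearance is unaffected.
CL_new/CL_old = 0.0667 + 0.961 + 0.46 = 1.4877.
Systemic exposure ∝ 1/CL: fold-change = 1 / 1.4877 = 0.67.

0.67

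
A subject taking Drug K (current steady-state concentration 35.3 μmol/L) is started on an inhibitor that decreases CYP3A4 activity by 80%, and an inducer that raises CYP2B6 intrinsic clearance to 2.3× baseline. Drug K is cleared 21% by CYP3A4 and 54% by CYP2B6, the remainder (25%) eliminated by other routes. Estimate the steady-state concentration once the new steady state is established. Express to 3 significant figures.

The CYP3A4 pathway (21% of clearance) drops to 0.2× activity: 0.21 × 0.2 = 0.042.
The CYP2B6 pathway (54% of clearance) increases to 2.3× activity: 0.54 × 2.3 = 1.242.
Non-CYP routes (25%) are unchanged.
New clearance relative to baseline: 0.042 + 1.242 + 0.25 = 1.534.
New steady-state concentration = 35.3 / 1.534 = 23.0 μmol/L (concentration scales inversely with clearance).

23.0 μmol/L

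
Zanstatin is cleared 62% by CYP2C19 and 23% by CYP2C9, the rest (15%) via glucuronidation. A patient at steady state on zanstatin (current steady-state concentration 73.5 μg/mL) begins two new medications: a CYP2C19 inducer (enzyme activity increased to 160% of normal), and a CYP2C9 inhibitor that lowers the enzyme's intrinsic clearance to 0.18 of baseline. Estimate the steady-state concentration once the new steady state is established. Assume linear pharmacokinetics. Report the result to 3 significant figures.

62.1 μg/mL

CYP2C19: 0.62 × 1.6 = 0.992
CYP2C9: 0.23 × 0.18 = 0.0414
Other: 0.15 (unchanged)
CL_new/CL_old = 0.992 + 0.0414 + 0.15 = 1.1834.
Steady-state concentration ∝ 1/CL: new value = 73.5 / 1.1834 = 62.1 μg/mL.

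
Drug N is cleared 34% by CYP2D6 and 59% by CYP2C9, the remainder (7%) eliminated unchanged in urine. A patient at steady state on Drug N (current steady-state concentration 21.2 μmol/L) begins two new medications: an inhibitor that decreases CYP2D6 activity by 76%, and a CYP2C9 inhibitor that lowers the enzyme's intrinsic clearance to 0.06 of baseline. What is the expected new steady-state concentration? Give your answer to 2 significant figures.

The CYP2D6 pathway (34% of clearance) falls to 0.24× activity: 0.34 × 0.24 = 0.0816.
The CYP2C9 pathway (59% of clearance) is reduced to 0.06× activity: 0.59 × 0.06 = 0.0354.
The remaining 7% of clearance is unaffected.
New clearance relative to baseline: 0.0816 + 0.0354 + 0.07 = 0.187.
Dividing the baseline by the relative clearance: 21.2 / 0.187 = 1.1 × 10² μmol/L.

1.1 × 10² μmol/L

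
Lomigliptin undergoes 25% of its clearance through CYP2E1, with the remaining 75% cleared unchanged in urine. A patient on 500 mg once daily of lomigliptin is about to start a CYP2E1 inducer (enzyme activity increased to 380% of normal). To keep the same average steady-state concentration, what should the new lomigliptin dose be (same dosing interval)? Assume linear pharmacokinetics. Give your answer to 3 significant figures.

The CYP2E1 pathway (25% of clearance) is boosted to 3.8× activity: 0.25 × 3.8 = 0.95.
Non-CYP routes (75%) are unchanged.
CL_new/CL_old = 0.95 + 0.75 = 1.7.
To maintain the same steady-state level, dose must scale with clearance: new dose = 500 × 1.7 = 850 mg.

850 mg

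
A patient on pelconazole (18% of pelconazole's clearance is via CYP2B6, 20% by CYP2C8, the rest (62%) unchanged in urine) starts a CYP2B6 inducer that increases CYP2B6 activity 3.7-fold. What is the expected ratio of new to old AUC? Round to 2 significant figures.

The CYP2B6 pathway (18% of clearance) rises to 3.7× activity: 0.18 × 3.7 = 0.666.
CYP2C8 (20%) and the residual 62% are unaffected.
Relative clearance = 0.666 + 0.2 + 0.62 = 1.486.
AUC ratio = CL_old/CL_new = 1 / 1.486 = 0.67.

0.67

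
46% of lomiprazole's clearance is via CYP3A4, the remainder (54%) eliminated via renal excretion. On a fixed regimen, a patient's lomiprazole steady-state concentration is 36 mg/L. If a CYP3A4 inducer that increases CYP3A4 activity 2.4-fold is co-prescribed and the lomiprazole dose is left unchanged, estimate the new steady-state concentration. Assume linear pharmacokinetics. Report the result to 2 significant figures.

22 mg/L

The CYP3A4 pathway (46% of clearance) increases to 2.4× activity: 0.46 × 2.4 = 1.104.
Non-CYP routes (54%) are unchanged.
CL_new/CL_old = 1.104 + 0.54 = 1.644.
With dosing unchanged, steady-state concentration scales as 1/CL: 36 / 1.644 = 22 mg/L.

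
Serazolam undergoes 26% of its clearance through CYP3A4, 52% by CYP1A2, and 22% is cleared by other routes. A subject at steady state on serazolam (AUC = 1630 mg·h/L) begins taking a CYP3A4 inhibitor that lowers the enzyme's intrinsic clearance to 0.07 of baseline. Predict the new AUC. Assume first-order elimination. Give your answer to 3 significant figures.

2.15 × 10³ mg·h/L

The CYP3A4 pathway (26% of clearance) is reduced to 0.07× activity: 0.26 × 0.07 = 0.0182.
CYP1A2 (52%) and the residual 22% are unaffected.
CL_new/CL_old = 0.0182 + 0.52 + 0.22 = 0.7582.
New AUC = baseline ÷ relative clearance = 1630 / 0.7582 = 2.15 × 10³ mg·h/L.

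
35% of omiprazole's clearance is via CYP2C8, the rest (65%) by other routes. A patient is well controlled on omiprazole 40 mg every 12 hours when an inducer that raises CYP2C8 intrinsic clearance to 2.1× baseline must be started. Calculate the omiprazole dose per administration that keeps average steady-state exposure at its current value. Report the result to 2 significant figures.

55 mg

The CYP2C8 pathway (35% of clearance) is boosted to 2.1× activity: 0.35 × 2.1 = 0.735.
Non-CYP routes (65%) are unchanged.
Relative clearance = 0.735 + 0.65 = 1.385.
To maintain the same steady-state level, dose must scale with clearance: new dose = 40 × 1.385 = 55 mg.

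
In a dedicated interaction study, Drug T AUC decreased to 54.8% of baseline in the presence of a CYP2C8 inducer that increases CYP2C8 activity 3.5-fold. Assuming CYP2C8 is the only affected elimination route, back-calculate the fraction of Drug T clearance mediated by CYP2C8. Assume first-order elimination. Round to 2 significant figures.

0.33

Let fm be the CYP2C8 fraction. New clearance relative to baseline = fm × 3.5 + (1 − fm).
AUC ratio = 1 / (new CL fraction), so new CL fraction = 1 / 0.548 = 1.825.
fm × 3.5 + 1 − fm = 1.825  ⇒  fm × (3.5 − 1) = 0.8248  ⇒  fm = 0.33.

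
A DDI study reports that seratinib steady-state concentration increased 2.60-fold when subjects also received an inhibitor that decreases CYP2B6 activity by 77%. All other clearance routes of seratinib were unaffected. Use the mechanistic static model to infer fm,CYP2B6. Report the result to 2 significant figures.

0.80

CL'/CL = 1 / 2.60 = 0.3846
0.23·fm + (1 − fm) = 0.3846
fm = (0.3846 − 1) / (0.23 − 1) = 0.80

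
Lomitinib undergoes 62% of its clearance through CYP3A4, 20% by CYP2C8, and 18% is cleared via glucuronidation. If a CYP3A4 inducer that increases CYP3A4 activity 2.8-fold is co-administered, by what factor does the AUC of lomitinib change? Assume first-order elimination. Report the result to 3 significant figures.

The CYP3A4 pathway (62% of clearance) rises to 2.8× activity: 0.62 × 2.8 = 1.736.
CYP2C8 (20%) and the residual 18% are unaffected.
New clearance relative to baseline: 1.736 + 0.2 + 0.18 = 2.116.
AUC ratio = CL_old/CL_new = 1 / 2.116 = 0.473.

0.473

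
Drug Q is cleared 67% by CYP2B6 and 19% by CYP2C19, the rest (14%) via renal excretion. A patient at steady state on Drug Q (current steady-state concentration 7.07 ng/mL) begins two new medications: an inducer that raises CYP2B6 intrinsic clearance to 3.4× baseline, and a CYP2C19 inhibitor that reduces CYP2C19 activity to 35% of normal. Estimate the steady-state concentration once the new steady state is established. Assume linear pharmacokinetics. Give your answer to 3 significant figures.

2.85 ng/mL

The CYP2B6 pathway (67% of clearance) rises to 3.4× activity: 0.67 × 3.4 = 2.278.
The CYP2C19 pathway (19% of clearance) drops to 0.35× activity: 0.19 × 0.35 = 0.0665.
Non-CYP routes (14%) are unchanged.
Relative clearance = 2.278 + 0.0665 + 0.14 = 2.4845.
Dividing the baseline by the relative clearance: 7.07 / 2.4845 = 2.85 ng/mL.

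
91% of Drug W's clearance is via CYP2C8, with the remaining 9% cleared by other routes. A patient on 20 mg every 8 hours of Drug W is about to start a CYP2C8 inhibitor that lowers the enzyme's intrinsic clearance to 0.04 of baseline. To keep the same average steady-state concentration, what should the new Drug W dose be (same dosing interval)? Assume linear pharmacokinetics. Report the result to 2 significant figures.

2.5 mg

CYP2C8: 0.91 × 0.04 = 0.0364
Other: 0.09 (unchanged)
Relative clearance = 0.0364 + 0.09 = 0.1264.
To maintain the same steady-state level, dose must scale with clearance: new dose = 20 × 0.1264 = 2.5 mg.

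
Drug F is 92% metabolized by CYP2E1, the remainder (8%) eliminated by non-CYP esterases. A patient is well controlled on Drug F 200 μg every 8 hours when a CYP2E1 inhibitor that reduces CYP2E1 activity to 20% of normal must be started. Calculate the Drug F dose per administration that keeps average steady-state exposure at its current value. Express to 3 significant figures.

52.8 μg

CYP2E1: 0.92 × 0.2 = 0.184
Other: 0.08 (unchanged)
CL_new/CL_old = 0.184 + 0.08 = 0.264.
Css,avg = (dose rate)/CL, so holding Css fixed requires dose ∝ CL: 200 × 0.264 = 52.8 μg.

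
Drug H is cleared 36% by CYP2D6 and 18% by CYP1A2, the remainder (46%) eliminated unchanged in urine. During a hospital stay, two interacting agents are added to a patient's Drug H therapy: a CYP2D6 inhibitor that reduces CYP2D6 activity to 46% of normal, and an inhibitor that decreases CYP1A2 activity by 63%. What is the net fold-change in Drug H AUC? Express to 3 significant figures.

CYP2D6: 0.36 × 0.46 = 0.1656
CYP1A2: 0.18 × 0.37 = 0.0666
Other: 0.46 (unchanged)
CL_new/CL_old = 0.1656 + 0.0666 + 0.46 = 0.6922.
Net AUC ratio = 1 / 0.6922 = 1.44.

1.44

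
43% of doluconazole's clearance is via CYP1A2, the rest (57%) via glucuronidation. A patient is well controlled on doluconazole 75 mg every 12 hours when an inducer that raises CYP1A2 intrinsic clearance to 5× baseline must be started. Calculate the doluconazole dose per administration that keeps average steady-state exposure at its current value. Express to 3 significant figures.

204 mg

The CYP1A2 pathway (43% of clearance) increases to 5× activity: 0.43 × 5 = 2.15.
The remaining 57% of clearance is unaffected.
Relative clearance = 2.15 + 0.57 = 2.72.
To maintain the same steady-state level, dose must scale with clearance: new dose = 75 × 2.72 = 204 mg.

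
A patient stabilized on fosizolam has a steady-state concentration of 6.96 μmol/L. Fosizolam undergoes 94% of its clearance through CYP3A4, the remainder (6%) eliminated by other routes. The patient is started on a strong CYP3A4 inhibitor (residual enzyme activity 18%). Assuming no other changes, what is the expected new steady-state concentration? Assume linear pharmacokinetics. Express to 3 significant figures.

CYP3A4: 0.94 × 0.18 = 0.1692
Other: 0.06 (unchanged)
CL_new/CL_old = 0.1692 + 0.06 = 0.2292.
With dosing unchanged, steady-state concentration scales as 1/CL: 6.96 / 0.2292 = 30.4 μmol/L.

30.4 μmol/L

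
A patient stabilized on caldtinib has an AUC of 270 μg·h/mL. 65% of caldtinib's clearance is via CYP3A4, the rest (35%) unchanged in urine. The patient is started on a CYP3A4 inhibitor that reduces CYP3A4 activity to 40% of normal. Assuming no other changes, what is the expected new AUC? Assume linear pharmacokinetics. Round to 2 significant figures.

The CYP3A4 pathway (65% of clearance) falls to 0.4× activity: 0.65 × 0.4 = 0.26.
The remaining 35% of clearance is unaffected.
CL_new/CL_old = 0.26 + 0.35 = 0.61.
AUC ∝ 1/CL, so new value = 270 / 0.61 = 4.4 × 10² μg·h/mL.

4.4 × 10² μg·h/mL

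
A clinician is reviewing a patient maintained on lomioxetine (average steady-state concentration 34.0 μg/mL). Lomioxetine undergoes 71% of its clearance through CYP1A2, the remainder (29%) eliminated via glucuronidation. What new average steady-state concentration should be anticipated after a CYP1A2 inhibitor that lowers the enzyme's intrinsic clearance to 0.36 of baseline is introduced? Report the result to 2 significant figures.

The CYP1A2 pathway (71% of clearance) is reduced to 0.36× activity: 0.71 × 0.36 = 0.2556.
Non-CYP routes (29%) are unchanged.
Relative clearance = 0.2556 + 0.29 = 0.5456.
With dosing unchanged, average steady-state concentration scales as 1/CL: 34.0 / 0.5456 = 62 μg/mL.

62 μg/mL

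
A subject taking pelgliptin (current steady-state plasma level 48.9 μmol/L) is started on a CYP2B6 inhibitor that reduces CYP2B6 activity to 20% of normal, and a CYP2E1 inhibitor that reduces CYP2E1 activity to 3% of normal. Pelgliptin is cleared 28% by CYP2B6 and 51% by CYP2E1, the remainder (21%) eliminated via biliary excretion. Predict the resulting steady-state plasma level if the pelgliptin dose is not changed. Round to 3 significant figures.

174 μmol/L

The CYP2B6 pathway (28% of clearance) drops to 0.2× activity: 0.28 × 0.2 = 0.056.
The CYP2E1 pathway (51% of clearance) drops to 0.03× activity: 0.51 × 0.03 = 0.0153.
The remaining 21% of clearance is unaffected.
CL_new/CL_old = 0.056 + 0.0153 + 0.21 = 0.2813.
Steady-state plasma level ∝ 1/CL: new value = 48.9 / 0.2813 = 174 μmol/L.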